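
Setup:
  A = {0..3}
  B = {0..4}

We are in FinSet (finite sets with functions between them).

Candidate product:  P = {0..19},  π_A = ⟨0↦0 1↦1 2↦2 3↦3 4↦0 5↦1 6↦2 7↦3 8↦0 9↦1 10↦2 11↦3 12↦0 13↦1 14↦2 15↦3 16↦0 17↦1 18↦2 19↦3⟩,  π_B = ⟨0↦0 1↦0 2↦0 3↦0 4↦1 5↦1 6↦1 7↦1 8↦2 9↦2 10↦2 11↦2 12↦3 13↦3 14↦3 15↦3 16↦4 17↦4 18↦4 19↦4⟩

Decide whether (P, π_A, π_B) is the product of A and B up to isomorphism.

Answer: VALID PRODUCT

Derivation:
|A|·|B| = 4·5 = 20;  |P| = 20
Check the pairing map k ↦ (π_A(k), π_B(k)):
  0 ↦ (0,0)
  1 ↦ (1,0)
  2 ↦ (2,0)
  3 ↦ (3,0)
  4 ↦ (0,1)
  5 ↦ (1,1)
  6 ↦ (2,1)
  7 ↦ (3,1)
  8 ↦ (0,2)
  9 ↦ (1,2)
  10 ↦ (2,2)
  11 ↦ (3,2)
  12 ↦ (0,3)
  13 ↦ (1,3)
  14 ↦ (2,3)
  15 ↦ (3,3)
  16 ↦ (0,4)
  17 ↦ (1,4)
  18 ↦ (2,4)
  19 ↦ (3,4)
distinct pairs in image: 20 / 20 needed
  → bijection onto A×B; projections well-typed.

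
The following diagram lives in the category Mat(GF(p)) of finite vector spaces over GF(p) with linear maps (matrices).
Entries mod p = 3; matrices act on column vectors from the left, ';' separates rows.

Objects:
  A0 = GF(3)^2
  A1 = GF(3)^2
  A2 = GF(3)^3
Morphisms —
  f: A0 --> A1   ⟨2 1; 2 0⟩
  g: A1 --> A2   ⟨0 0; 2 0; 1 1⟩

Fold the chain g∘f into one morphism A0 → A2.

Answer: ⟨0 0; 1 2; 1 1⟩

Work:
  e0=(1,0) f-->(2,2) g-->(0,1,1)
  e1=(0,1) f-->(1,0) g-->(0,2,1)
composite: ⟨0 0; 1 2; 1 1⟩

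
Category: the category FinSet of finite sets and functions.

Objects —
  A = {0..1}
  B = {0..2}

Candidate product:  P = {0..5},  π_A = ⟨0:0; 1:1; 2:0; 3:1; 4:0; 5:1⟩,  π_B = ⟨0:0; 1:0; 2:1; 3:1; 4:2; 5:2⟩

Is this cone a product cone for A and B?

Answer: VALID PRODUCT

Work:
|A|·|B| = 2·3 = 6;  |P| = 6
Check the pairing map k ↦ (π_A(k), π_B(k)):
  0 : (0,0)
  1 : (1,0)
  2 : (0,1)
  3 : (1,1)
  4 : (0,2)
  5 : (1,2)
distinct pairs in image: 6 / 6 needed
  → bijection onto A×B; projections well-typed.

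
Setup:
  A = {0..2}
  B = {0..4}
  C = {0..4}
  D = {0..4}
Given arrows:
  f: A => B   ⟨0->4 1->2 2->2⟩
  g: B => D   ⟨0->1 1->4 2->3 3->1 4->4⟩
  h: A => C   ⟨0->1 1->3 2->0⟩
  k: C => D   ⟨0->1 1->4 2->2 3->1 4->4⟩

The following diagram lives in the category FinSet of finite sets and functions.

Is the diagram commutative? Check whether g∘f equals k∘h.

Along f;g (path 1):
  0 f=>4 g=>4
  1 f=>2 g=>3
  2 f=>2 g=>3
  result₁ = ⟨0->4 1->3 2->3⟩
Along h;k (path 2):
  0 h=>1 k=>4
  1 h=>3 k=>1
  2 h=>0 k=>1
  result₂ = ⟨0->4 1->1 2->1⟩
Equal? distinct morphisms ✗

Answer: DOES NOT COMMUTE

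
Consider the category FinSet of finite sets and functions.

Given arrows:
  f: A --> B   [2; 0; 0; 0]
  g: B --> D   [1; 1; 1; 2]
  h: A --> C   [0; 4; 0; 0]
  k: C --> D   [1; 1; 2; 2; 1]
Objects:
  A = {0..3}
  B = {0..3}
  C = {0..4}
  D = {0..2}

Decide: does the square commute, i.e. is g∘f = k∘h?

Along f;g (path 1):
  0 f-->2 g-->1
  1 f-->0 g-->1
  2 f-->0 g-->1
  3 f-->0 g-->1
  ⟦path⟧₁ = [1; 1; 1; 1]
Along h;k (path 2):
  0 h-->0 k-->1
  1 h-->4 k-->1
  2 h-->0 k-->1
  3 h-->0 k-->1
  ⟦path⟧₂ = [1; 1; 1; 1]
Equal? equal; square commutes

Answer: COMMUTES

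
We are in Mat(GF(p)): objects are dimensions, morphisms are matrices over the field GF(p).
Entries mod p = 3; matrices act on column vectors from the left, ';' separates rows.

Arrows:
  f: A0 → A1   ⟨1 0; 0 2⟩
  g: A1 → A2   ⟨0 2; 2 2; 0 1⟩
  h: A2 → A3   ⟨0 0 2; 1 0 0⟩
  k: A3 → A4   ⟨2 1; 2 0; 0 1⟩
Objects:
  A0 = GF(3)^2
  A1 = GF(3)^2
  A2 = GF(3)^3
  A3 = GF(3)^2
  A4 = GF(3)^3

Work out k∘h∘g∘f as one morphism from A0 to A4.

Answer: ⟨0 0; 0 2; 0 1⟩

Derivation:
  e0=⟨1,0⟩ f→⟨1,0⟩ g→⟨0,2,0⟩ h→⟨0,0⟩ k→⟨0,0,0⟩
  e1=⟨0,1⟩ f→⟨0,2⟩ g→⟨1,1,2⟩ h→⟨1,1⟩ k→⟨0,2,1⟩
composite: ⟨0 0; 0 2; 0 1⟩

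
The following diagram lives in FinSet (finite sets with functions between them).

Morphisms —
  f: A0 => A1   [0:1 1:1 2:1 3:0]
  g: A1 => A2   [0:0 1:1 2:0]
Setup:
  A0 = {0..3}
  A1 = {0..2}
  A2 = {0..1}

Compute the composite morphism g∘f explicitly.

Answer: [0:1 1:1 2:1 3:0]

Trace:
  0 f=>1 g=>1
  1 f=>1 g=>1
  2 f=>1 g=>1
  3 f=>0 g=>0
composite: [0:1 1:1 2:1 3:0]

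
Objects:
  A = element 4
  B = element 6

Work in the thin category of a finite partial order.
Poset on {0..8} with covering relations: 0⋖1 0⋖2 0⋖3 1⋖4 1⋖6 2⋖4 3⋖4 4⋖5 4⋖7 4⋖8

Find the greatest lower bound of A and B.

{x : x≤A ∧ x≤B} = {0,1}  (A=4, B=6)
  0 ≤ 1
  1 ≤ 1
glb = 1

Answer: A∧B = 1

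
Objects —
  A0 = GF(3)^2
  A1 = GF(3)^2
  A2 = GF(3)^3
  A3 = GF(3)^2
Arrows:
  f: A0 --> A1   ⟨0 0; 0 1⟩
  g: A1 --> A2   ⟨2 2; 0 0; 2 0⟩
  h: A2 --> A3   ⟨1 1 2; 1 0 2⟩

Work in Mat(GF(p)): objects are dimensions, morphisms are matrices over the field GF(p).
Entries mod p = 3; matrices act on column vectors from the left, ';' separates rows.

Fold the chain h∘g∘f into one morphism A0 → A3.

Answer: ⟨0 2; 0 2⟩

Work:
  e0=[1,0] f-->[0,0] g-->[0,0,0] h-->[0,0]
  e1=[0,1] f-->[0,1] g-->[2,0,0] h-->[2,2]
⟦path⟧: ⟨0 2; 0 2⟩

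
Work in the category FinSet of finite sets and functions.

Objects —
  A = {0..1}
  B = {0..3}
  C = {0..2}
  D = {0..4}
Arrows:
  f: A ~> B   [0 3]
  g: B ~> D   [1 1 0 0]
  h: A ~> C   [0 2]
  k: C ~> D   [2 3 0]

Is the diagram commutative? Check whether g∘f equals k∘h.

Answer: DOES NOT COMMUTE

Trace:
Path 1 = f;g:
  0 f~>0 g~>1
  1 f~>3 g~>0
  ⟦path⟧₁ = [1 0]
Path 2 = h;k:
  0 h~>0 k~>2
  1 h~>2 k~>0
  ⟦path⟧₂ = [2 0]
Equal? NO — does not commute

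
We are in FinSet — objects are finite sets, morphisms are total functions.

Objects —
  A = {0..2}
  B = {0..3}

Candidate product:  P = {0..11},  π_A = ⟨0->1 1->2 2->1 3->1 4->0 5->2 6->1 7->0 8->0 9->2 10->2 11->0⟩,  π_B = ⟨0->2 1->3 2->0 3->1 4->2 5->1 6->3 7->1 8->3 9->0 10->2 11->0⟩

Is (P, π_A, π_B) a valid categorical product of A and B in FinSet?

Answer: VALID PRODUCT

Derivation:
|A|·|B| = 3·4 = 12;  |P| = 12
Check the pairing map k ↦ (π_A(k), π_B(k)):
  0 -> (1,2)
  1 -> (2,3)
  2 -> (1,0)
  3 -> (1,1)
  4 -> (0,2)
  5 -> (2,1)
  6 -> (1,3)
  7 -> (0,1)
  8 -> (0,3)
  9 -> (2,0)
  10 -> (2,2)
  11 -> (0,0)
distinct pairs in image: 12 / 12 needed
  → bijection onto A×B; projections well-typed.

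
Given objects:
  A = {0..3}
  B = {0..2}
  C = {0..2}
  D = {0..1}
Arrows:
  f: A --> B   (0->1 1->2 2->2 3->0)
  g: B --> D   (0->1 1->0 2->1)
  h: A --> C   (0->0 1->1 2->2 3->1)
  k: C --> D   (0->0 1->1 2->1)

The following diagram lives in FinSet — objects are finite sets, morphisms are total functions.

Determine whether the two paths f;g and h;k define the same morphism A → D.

Answer: COMMUTES

Derivation:
1) trace f;g:
  0 f-->1 g-->0
  1 f-->2 g-->1
  2 f-->2 g-->1
  3 f-->0 g-->1
  result₁ = (0->0 1->1 2->1 3->1)
2) trace h;k:
  0 h-->0 k-->0
  1 h-->1 k-->1
  2 h-->2 k-->1
  3 h-->1 k-->1
  result₂ = (0->0 1->1 2->1 3->1)
Equal? equal; square commutes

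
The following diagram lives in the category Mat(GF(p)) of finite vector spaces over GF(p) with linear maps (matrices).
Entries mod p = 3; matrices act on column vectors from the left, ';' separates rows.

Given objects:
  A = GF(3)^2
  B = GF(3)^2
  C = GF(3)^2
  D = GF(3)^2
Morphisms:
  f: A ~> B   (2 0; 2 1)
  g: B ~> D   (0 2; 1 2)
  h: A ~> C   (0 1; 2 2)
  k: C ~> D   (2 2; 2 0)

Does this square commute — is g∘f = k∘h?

1) trace f;g:
  e0=(1,0) f~>(2,2) g~>(1,0)
  e1=(0,1) f~>(0,1) g~>(2,2)
  composite₁ = (1 2; 0 2)
2) trace h;k:
  e0=(1,0) h~>(0,2) k~>(1,0)
  e1=(0,1) h~>(1,2) k~>(0,2)
  composite₂ = (1 0; 0 2)
Equal? distinct morphisms ✗

Answer: DOES NOT COMMUTE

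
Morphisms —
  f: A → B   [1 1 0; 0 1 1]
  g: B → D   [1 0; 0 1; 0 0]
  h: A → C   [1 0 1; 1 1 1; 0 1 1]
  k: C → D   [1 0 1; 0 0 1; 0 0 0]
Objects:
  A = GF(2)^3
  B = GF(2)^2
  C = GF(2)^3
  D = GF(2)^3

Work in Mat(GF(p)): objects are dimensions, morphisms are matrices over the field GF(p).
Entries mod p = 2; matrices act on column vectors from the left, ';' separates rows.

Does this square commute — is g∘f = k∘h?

Along f;g (path 1):
  e0=(1,0,0) f→(1,0) g→(1,0,0)
  e1=(0,1,0) f→(1,1) g→(1,1,0)
  e2=(0,0,1) f→(0,1) g→(0,1,0)
  composite₁ = [1 1 0; 0 1 1; 0 0 0]
Along h;k (path 2):
  e0=(1,0,0) h→(1,1,0) k→(1,0,0)
  e1=(0,1,0) h→(0,1,1) k→(1,1,0)
  e2=(0,0,1) h→(1,1,1) k→(0,1,0)
  composite₂ = [1 1 0; 0 1 1; 0 0 0]
Equal? same morphism ✓

Answer: COMMUTES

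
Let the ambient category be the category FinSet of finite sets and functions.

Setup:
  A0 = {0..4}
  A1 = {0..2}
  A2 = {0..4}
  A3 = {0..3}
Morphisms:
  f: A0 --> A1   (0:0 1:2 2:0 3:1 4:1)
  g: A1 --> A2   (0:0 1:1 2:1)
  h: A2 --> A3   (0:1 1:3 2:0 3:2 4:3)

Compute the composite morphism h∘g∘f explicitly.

  0 f-->0 g-->0 h-->1
  1 f-->2 g-->1 h-->3
  2 f-->0 g-->0 h-->1
  3 f-->1 g-->1 h-->3
  4 f-->1 g-->1 h-->3
composite: (0:1 1:3 2:1 3:3 4:3)

Answer: (0:1 1:3 2:1 3:3 4:3)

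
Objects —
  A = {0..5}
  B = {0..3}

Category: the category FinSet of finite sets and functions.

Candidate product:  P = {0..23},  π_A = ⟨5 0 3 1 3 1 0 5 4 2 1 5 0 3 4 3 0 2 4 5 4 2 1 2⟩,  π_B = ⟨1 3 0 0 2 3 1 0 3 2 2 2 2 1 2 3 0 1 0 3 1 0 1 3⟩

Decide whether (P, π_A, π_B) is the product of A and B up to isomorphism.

|A|·|B| = 6·4 = 24;  |P| = 24
Check the pairing map k ↦ (π_A(k), π_B(k)):
  0 : (5,1)
  1 : (0,3)
  2 : (3,0)
  3 : (1,0)
  4 : (3,2)
  5 : (1,3)
  6 : (0,1)
  7 : (5,0)
  8 : (4,3)
  9 : (2,2)
  10 : (1,2)
  11 : (5,2)
  12 : (0,2)
  13 : (3,1)
  14 : (4,2)
  15 : (3,3)
  16 : (0,0)
  17 : (2,1)
  18 : (4,0)
  19 : (5,3)
  20 : (4,1)
  21 : (2,0)
  22 : (1,1)
  23 : (2,3)
distinct pairs in image: 24 / 24 needed
  → bijection onto A×B; projections well-typed.

Answer: VALID PRODUCT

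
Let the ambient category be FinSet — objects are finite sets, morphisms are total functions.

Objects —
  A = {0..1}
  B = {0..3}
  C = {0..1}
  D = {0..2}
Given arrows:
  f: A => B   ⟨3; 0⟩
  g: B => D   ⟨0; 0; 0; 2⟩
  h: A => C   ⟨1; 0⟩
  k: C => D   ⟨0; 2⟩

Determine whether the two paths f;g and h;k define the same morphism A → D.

1) trace f;g:
  0 f=>3 g=>2
  1 f=>0 g=>0
  result₁ = ⟨2; 0⟩
2) trace h;k:
  0 h=>1 k=>2
  1 h=>0 k=>0
  result₂ = ⟨2; 0⟩
Equal? YES — commutes

Answer: COMMUTES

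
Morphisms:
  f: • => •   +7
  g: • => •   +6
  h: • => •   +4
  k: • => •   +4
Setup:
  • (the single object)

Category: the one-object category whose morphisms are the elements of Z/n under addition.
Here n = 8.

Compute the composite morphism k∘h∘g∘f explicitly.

  0 +7≡7 +6≡5 +4≡1 +4≡5  (mod 8)
composite: +5

Answer: +5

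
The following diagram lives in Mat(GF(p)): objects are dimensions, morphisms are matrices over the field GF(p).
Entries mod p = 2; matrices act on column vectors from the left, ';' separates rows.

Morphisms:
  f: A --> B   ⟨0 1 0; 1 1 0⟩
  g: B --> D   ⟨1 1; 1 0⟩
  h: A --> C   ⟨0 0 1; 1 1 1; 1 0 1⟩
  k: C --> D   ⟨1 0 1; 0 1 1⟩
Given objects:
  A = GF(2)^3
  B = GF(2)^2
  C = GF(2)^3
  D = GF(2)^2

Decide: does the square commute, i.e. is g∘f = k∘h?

Along f;g (path 1):
  e0=[1,0,0] f-->[0,1] g-->[1,0]
  e1=[0,1,0] f-->[1,1] g-->[0,1]
  e2=[0,0,1] f-->[0,0] g-->[0,0]
  ⟦path⟧₁ = ⟨1 0 0; 0 1 0⟩
Along h;k (path 2):
  e0=[1,0,0] h-->[0,1,1] k-->[1,0]
  e1=[0,1,0] h-->[0,1,0] k-->[0,1]
  e2=[0,0,1] h-->[1,1,1] k-->[0,0]
  ⟦path⟧₂ = ⟨1 0 0; 0 1 0⟩
Equal? equal; square commutes

Answer: COMMUTES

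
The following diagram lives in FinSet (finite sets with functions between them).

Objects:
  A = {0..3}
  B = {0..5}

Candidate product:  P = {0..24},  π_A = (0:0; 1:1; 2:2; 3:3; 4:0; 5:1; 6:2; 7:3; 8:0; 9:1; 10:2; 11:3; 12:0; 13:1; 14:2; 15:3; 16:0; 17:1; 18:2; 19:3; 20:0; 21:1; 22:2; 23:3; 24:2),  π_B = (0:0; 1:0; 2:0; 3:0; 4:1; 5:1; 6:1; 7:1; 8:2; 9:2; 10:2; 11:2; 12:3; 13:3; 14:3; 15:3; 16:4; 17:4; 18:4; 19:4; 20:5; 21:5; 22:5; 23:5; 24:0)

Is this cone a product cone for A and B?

Answer: NOT A VALID PRODUCT — |P|=25 ≠ |A|·|B|=24

Trace:
|A|·|B| = 4·6 = 24;  |P| = 25
  → cardinalities differ; no bijection possible.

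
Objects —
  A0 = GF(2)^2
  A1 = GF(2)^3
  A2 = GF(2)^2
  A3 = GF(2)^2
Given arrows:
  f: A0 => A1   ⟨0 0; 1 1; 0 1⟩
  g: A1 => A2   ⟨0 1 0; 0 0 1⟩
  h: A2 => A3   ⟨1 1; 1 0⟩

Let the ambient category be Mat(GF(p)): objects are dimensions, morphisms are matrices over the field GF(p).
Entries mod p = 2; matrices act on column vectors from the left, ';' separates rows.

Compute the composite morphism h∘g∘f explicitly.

Answer: ⟨1 0; 1 1⟩

Derivation:
  e0=⟨1,0⟩ f=>⟨0,1,0⟩ g=>⟨1,0⟩ h=>⟨1,1⟩
  e1=⟨0,1⟩ f=>⟨0,1,1⟩ g=>⟨1,1⟩ h=>⟨0,1⟩
result: ⟨1 0; 1 1⟩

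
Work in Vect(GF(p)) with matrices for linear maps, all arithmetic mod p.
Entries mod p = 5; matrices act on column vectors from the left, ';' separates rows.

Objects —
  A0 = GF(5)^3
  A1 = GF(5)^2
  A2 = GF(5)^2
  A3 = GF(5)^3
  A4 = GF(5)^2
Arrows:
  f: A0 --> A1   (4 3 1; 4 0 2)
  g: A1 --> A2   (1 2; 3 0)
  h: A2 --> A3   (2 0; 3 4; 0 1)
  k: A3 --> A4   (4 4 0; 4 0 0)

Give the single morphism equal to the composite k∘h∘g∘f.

  e0=⟨1,0,0⟩ f-->⟨4,4⟩ g-->⟨2,2⟩ h-->⟨4,4,2⟩ k-->⟨2,1⟩
  e1=⟨0,1,0⟩ f-->⟨3,0⟩ g-->⟨3,4⟩ h-->⟨1,0,4⟩ k-->⟨4,4⟩
  e2=⟨0,0,1⟩ f-->⟨1,2⟩ g-->⟨0,3⟩ h-->⟨0,2,3⟩ k-->⟨3,0⟩
result: (2 4 3; 1 4 0)

Answer: (2 4 3; 1 4 0)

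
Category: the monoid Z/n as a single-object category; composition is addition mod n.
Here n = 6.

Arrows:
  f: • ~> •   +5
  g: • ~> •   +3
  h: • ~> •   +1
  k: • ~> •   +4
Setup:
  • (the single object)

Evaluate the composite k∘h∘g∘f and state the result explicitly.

  0 +5≡5 +3≡2 +1≡3 +4≡1  (mod 6)
composite: +1

Answer: +1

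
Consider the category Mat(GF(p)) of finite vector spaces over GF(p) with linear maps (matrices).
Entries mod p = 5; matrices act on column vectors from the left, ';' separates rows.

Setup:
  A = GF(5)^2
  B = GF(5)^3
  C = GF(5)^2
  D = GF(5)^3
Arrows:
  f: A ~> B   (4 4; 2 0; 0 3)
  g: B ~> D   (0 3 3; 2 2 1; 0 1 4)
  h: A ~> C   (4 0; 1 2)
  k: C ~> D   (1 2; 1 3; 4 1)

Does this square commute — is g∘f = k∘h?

Path 1 = f;g:
  e0=(1,0) f~>(4,2,0) g~>(1,2,2)
  e1=(0,1) f~>(4,0,3) g~>(4,1,2)
  composite₁ = (1 4; 2 1; 2 2)
Path 2 = h;k:
  e0=(1,0) h~>(4,1) k~>(1,2,2)
  e1=(0,1) h~>(0,2) k~>(4,1,2)
  composite₂ = (1 4; 2 1; 2 2)
Equal? same morphism ✓

Answer: COMMUTES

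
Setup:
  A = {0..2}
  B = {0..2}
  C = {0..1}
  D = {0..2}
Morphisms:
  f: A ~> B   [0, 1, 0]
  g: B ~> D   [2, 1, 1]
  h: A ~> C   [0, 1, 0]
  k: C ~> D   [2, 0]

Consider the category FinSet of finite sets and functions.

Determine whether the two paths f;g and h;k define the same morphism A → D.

Answer: DOES NOT COMMUTE

Work:
1) trace f;g:
  0 f~>0 g~>2
  1 f~>1 g~>1
  2 f~>0 g~>2
  result₁ = [2, 1, 2]
2) trace h;k:
  0 h~>0 k~>2
  1 h~>1 k~>0
  2 h~>0 k~>2
  result₂ = [2, 0, 2]
Equal? NO — does not commute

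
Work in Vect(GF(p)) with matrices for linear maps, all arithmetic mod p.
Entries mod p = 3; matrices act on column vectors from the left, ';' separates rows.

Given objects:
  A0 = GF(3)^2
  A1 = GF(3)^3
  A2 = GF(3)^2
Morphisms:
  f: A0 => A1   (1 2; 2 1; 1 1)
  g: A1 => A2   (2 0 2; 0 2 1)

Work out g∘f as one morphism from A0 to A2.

Answer: (1 0; 2 0)

Work:
  e0=(1,0) f=>(1,2,1) g=>(1,2)
  e1=(0,1) f=>(2,1,1) g=>(0,0)
⟦path⟧: (1 0; 2 0)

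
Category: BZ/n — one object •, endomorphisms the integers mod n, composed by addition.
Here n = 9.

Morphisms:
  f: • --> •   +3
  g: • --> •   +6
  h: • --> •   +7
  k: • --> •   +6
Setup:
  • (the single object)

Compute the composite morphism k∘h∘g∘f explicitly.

  0 +3≡3 +6≡0 +7≡7 +6≡4  (mod 9)
composite: +4

Answer: +4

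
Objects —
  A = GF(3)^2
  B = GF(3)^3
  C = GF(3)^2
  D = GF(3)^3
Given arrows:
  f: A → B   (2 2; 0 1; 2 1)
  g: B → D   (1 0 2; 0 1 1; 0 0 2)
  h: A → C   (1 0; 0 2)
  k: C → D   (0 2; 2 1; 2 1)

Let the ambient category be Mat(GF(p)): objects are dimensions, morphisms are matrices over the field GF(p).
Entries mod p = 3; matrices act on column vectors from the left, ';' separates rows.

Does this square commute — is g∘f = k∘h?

Along f;g (path 1):
  e0=⟨1,0⟩ f→⟨2,0,2⟩ g→⟨0,2,1⟩
  e1=⟨0,1⟩ f→⟨2,1,1⟩ g→⟨1,2,2⟩
  composite₁ = (0 1; 2 2; 1 2)
Along h;k (path 2):
  e0=⟨1,0⟩ h→⟨1,0⟩ k→⟨0,2,2⟩
  e1=⟨0,1⟩ h→⟨0,2⟩ k→⟨1,2,2⟩
  composite₂ = (0 1; 2 2; 2 2)
Equal? distinct morphisms ✗

Answer: DOES NOT COMMUTE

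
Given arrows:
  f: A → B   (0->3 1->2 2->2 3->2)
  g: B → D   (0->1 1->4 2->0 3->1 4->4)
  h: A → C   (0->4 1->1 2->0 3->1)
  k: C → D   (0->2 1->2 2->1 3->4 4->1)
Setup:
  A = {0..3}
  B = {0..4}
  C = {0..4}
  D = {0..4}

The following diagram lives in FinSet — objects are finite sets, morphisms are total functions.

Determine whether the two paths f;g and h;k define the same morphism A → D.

Along f;g (path 1):
  0 f→3 g→1
  1 f→2 g→0
  2 f→2 g→0
  3 f→2 g→0
  composite₁ = (0->1 1->0 2->0 3->0)
Along h;k (path 2):
  0 h→4 k→1
  1 h→1 k→2
  2 h→0 k→2
  3 h→1 k→2
  composite₂ = (0->1 1->2 2->2 3->2)
Equal? distinct morphisms ✗

Answer: DOES NOT COMMUTE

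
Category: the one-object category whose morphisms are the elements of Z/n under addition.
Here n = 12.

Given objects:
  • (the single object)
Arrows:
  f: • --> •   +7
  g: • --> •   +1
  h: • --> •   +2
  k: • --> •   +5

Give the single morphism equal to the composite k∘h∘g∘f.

Answer: +3

Work:
  0 +7≡7 +1≡8 +2≡10 +5≡3  (mod 12)
composite: +3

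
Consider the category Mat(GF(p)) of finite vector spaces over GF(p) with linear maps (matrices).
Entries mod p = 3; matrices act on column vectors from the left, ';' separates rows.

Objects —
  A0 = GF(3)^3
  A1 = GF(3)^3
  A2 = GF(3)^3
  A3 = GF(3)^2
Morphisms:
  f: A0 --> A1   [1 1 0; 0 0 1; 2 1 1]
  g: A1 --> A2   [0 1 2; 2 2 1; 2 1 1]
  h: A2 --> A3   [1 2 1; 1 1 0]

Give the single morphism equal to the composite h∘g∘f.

  e0=⟨1,0,0⟩ f-->⟨1,0,2⟩ g-->⟨1,1,1⟩ h-->⟨1,2⟩
  e1=⟨0,1,0⟩ f-->⟨1,0,1⟩ g-->⟨2,0,0⟩ h-->⟨2,2⟩
  e2=⟨0,0,1⟩ f-->⟨0,1,1⟩ g-->⟨0,0,2⟩ h-->⟨2,0⟩
composite: [1 2 2; 2 2 0]

Answer: [1 2 2; 2 2 0]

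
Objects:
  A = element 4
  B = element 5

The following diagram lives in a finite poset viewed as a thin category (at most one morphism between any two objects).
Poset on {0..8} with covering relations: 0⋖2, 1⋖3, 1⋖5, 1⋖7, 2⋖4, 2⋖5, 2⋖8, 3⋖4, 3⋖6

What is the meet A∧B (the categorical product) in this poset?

Answer: NO MEET EXISTS

Trace:
Common predecessors of 4,5: {0,1,2}
  maximal lower bounds 1 and 2 are incomparable: neither 1⊑2 nor 2⊑1
→ no greatest lower bound exists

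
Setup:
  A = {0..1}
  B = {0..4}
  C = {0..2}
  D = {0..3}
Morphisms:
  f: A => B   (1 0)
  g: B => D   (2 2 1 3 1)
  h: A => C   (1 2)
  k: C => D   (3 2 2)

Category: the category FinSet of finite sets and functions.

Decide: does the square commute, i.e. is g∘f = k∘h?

Along f;g (path 1):
  0 f=>1 g=>2
  1 f=>0 g=>2
  composite₁ = (2 2)
Along h;k (path 2):
  0 h=>1 k=>2
  1 h=>2 k=>2
  composite₂ = (2 2)
Equal? YES — commutes

Answer: COMMUTES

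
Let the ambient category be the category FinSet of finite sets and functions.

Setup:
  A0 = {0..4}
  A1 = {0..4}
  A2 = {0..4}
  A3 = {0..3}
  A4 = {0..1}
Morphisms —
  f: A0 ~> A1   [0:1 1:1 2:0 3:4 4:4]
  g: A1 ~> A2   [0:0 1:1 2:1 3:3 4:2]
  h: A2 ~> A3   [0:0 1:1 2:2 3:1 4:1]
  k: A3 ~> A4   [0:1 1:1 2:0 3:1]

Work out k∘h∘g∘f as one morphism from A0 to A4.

  0 f~>1 g~>1 h~>1 k~>1
  1 f~>1 g~>1 h~>1 k~>1
  2 f~>0 g~>0 h~>0 k~>1
  3 f~>4 g~>2 h~>2 k~>0
  4 f~>4 g~>2 h~>2 k~>0
⟦path⟧: [0:1 1:1 2:1 3:0 4:0]

Answer: [0:1 1:1 2:1 3:0 4:0]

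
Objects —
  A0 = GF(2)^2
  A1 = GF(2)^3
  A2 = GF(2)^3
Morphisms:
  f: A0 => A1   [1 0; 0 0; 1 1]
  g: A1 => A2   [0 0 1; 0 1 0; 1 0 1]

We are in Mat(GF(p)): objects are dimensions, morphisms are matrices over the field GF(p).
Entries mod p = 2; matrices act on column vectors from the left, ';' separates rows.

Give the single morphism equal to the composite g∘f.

  e0=[1,0] f=>[1,0,1] g=>[1,0,0]
  e1=[0,1] f=>[0,0,1] g=>[1,0,1]
composite: [1 1; 0 0; 0 1]

Answer: [1 1; 0 0; 0 1]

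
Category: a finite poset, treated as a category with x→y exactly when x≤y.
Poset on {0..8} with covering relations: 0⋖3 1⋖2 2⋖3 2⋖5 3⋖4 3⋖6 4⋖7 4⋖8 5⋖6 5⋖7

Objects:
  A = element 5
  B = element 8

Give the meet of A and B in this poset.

Lower bounds of A=5 and B=8: {1,2}
  1 ⊑ 2
  2 ⊑ 2
glb = 2

Answer: A∧B = 2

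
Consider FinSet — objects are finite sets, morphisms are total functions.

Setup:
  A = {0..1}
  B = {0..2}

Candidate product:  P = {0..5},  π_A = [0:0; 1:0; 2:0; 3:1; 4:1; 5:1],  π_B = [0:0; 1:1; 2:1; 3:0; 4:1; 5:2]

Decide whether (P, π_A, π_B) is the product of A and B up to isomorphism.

Answer: NOT A VALID PRODUCT — duplicate pair at indices 1,2

Work:
|A|·|B| = 2·3 = 6;  |P| = 6
Check the pairing map k ↦ (π_A(k), π_B(k)):
  0 : (0,0)
  1 : (0,1)
  2 : (0,1)  ✗ repeats pair of k=1
  3 : (1,0)
  4 : (1,1)
  5 : (1,2)
distinct pairs in image: 5 / 6 needed
  → (0,1) hit at k=1 and k=2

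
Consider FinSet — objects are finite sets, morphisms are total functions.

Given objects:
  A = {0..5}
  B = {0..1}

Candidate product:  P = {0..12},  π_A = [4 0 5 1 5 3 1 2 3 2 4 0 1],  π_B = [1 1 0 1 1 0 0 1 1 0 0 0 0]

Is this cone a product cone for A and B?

Answer: NOT A VALID PRODUCT — |P|=13 ≠ |A|·|B|=12

Trace:
|A|·|B| = 6·2 = 12;  |P| = 13
  → cardinalities differ; no bijection possible.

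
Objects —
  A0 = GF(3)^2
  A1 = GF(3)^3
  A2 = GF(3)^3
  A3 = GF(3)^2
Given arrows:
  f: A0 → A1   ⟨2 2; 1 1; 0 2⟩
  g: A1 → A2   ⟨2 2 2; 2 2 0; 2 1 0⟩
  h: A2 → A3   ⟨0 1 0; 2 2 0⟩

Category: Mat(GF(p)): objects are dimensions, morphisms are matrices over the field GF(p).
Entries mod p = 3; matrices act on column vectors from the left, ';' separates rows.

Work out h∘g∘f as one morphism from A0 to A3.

Answer: ⟨0 0; 0 2⟩

Derivation:
  e0=[1,0] f→[2,1,0] g→[0,0,2] h→[0,0]
  e1=[0,1] f→[2,1,2] g→[1,0,2] h→[0,2]
⟦path⟧: ⟨0 0; 0 2⟩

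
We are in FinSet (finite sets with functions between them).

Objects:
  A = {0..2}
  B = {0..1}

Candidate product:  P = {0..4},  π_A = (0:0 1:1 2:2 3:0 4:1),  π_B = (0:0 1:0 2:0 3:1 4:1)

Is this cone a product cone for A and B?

Answer: NOT A VALID PRODUCT — |P|=5 ≠ |A|·|B|=6

Work:
|A|·|B| = 3·2 = 6;  |P| = 5
  → cardinalities differ; no bijection possible.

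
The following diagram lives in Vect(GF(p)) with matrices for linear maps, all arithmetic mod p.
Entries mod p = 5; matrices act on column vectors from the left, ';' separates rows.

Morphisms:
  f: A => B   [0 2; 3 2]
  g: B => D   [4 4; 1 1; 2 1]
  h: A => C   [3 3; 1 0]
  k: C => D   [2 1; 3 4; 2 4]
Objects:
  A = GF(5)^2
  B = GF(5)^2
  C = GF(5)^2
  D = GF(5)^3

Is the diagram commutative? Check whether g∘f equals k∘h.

Answer: DOES NOT COMMUTE

Trace:
Path 1 = f;g:
  e0=(1,0) f=>(0,3) g=>(2,3,3)
  e1=(0,1) f=>(2,2) g=>(1,4,1)
  composite₁ = [2 1; 3 4; 3 1]
Path 2 = h;k:
  e0=(1,0) h=>(3,1) k=>(2,3,0)
  e1=(0,1) h=>(3,0) k=>(1,4,1)
  composite₂ = [2 1; 3 4; 0 1]
Equal? NO — does not commute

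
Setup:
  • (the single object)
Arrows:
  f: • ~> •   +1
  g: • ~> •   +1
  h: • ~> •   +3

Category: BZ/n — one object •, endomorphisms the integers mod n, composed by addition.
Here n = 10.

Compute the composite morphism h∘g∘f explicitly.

Answer: +5

Work:
  0 +1≡1 +1≡2 +3≡5  (mod 10)
composite: +5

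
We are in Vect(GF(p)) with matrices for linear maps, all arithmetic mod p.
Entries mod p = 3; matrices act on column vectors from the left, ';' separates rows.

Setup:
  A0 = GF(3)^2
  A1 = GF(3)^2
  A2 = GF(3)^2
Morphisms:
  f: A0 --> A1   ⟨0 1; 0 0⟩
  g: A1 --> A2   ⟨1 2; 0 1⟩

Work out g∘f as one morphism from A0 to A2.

  e0=(1,0) f-->(0,0) g-->(0,0)
  e1=(0,1) f-->(1,0) g-->(1,0)
result: ⟨0 1; 0 0⟩

Answer: ⟨0 1; 0 0⟩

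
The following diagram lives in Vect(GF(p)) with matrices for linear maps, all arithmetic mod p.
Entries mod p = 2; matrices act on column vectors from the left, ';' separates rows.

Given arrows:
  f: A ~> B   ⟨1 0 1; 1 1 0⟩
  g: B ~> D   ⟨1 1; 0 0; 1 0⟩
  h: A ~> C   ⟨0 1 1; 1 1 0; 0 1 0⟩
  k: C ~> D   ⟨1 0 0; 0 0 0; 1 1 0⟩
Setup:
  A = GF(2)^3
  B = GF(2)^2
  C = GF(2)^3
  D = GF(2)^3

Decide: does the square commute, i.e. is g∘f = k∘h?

Answer: COMMUTES

Derivation:
1) trace f;g:
  e0=(1,0,0) f~>(1,1) g~>(0,0,1)
  e1=(0,1,0) f~>(0,1) g~>(1,0,0)
  e2=(0,0,1) f~>(1,0) g~>(1,0,1)
  result₁ = ⟨0 1 1; 0 0 0; 1 0 1⟩
2) trace h;k:
  e0=(1,0,0) h~>(0,1,0) k~>(0,0,1)
  e1=(0,1,0) h~>(1,1,1) k~>(1,0,0)
  e2=(0,0,1) h~>(1,0,0) k~>(1,0,1)
  result₂ = ⟨0 1 1; 0 0 0; 1 0 1⟩
Equal? equal; square commutes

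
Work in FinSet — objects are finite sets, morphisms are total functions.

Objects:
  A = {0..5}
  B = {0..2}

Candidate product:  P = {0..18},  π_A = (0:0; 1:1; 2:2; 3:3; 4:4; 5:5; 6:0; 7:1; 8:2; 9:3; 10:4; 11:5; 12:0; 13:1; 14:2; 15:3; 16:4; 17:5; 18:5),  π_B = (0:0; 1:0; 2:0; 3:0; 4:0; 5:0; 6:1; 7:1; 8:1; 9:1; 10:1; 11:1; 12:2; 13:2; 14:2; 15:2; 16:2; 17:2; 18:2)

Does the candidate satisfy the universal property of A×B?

|A|·|B| = 6·3 = 18;  |P| = 19
  → cardinalities differ; no bijection possible.

Answer: NOT A VALID PRODUCT — |P|=19 ≠ |A|·|B|=18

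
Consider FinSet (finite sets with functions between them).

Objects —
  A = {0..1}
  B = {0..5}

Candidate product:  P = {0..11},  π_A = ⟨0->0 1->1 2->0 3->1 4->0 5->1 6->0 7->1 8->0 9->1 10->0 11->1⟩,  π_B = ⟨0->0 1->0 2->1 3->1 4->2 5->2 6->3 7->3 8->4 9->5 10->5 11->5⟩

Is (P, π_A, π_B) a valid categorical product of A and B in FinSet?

Answer: NOT A VALID PRODUCT — duplicate pair at indices 11,9

Trace:
|A|·|B| = 2·6 = 12;  |P| = 12
Check the pairing map k ↦ (π_A(k), π_B(k)):
  0 -> (0,0)
  1 -> (1,0)
  2 -> (0,1)
  3 -> (1,1)
  4 -> (0,2)
  5 -> (1,2)
  6 -> (0,3)
  7 -> (1,3)
  8 -> (0,4)
  9 -> (1,5)
  10 -> (0,5)
  11 -> (1,5)  ✗ repeats pair of k=9
distinct pairs in image: 11 / 12 needed
  → (1,5) hit at k=9 and k=11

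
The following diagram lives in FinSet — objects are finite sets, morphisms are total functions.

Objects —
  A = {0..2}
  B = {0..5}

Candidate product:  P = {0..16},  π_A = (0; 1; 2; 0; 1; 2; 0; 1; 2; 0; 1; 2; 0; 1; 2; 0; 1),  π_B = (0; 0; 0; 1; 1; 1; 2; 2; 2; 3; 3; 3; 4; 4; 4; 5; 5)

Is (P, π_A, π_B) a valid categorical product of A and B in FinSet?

Answer: NOT A VALID PRODUCT — |P|=17 ≠ |A|·|B|=18

Trace:
|A|·|B| = 3·6 = 18;  |P| = 17
  → cardinalities differ; no bijection possible.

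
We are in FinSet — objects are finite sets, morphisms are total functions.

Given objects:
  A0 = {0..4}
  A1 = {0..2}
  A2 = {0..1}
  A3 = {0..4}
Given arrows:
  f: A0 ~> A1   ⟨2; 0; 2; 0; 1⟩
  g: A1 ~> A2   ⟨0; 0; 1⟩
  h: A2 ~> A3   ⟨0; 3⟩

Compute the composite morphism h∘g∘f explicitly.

Answer: ⟨3; 0; 3; 0; 0⟩

Trace:
  0 f~>2 g~>1 h~>3
  1 f~>0 g~>0 h~>0
  2 f~>2 g~>1 h~>3
  3 f~>0 g~>0 h~>0
  4 f~>1 g~>0 h~>0
⟦path⟧: ⟨3; 0; 3; 0; 0⟩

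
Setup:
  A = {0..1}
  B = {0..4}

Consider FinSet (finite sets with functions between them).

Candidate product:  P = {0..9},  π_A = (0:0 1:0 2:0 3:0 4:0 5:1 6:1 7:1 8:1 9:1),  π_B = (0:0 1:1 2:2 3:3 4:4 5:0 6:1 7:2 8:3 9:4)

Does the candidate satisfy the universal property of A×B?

Answer: VALID PRODUCT

Work:
|A|·|B| = 2·5 = 10;  |P| = 10
Check the pairing map k ↦ (π_A(k), π_B(k)):
  0 : (0,0)
  1 : (0,1)
  2 : (0,2)
  3 : (0,3)
  4 : (0,4)
  5 : (1,0)
  6 : (1,1)
  7 : (1,2)
  8 : (1,3)
  9 : (1,4)
distinct pairs in image: 10 / 10 needed
  → bijection onto A×B; projections well-typed.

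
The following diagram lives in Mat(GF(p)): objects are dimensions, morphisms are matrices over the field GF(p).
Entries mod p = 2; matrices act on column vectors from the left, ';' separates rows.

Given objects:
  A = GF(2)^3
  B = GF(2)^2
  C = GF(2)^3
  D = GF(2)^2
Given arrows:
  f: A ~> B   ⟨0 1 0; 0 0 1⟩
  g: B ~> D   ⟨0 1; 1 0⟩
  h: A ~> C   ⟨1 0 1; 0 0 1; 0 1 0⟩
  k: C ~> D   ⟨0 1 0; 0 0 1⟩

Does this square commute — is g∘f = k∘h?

Answer: COMMUTES

Trace:
Path 1 = f;g:
  e0=(1,0,0) f~>(0,0) g~>(0,0)
  e1=(0,1,0) f~>(1,0) g~>(0,1)
  e2=(0,0,1) f~>(0,1) g~>(1,0)
  composite₁ = ⟨0 0 1; 0 1 0⟩
Path 2 = h;k:
  e0=(1,0,0) h~>(1,0,0) k~>(0,0)
  e1=(0,1,0) h~>(0,0,1) k~>(0,1)
  e2=(0,0,1) h~>(1,1,0) k~>(1,0)
  composite₂ = ⟨0 0 1; 0 1 0⟩
Equal? equal; square commutes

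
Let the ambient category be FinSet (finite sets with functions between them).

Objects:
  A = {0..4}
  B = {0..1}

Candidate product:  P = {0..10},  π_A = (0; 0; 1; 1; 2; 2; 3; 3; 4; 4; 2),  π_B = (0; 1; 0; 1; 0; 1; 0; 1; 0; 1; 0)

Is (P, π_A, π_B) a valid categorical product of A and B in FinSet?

|A|·|B| = 5·2 = 10;  |P| = 11
  → cardinalities differ; no bijection possible.

Answer: NOT A VALID PRODUCT — |P|=11 ≠ |A|·|B|=10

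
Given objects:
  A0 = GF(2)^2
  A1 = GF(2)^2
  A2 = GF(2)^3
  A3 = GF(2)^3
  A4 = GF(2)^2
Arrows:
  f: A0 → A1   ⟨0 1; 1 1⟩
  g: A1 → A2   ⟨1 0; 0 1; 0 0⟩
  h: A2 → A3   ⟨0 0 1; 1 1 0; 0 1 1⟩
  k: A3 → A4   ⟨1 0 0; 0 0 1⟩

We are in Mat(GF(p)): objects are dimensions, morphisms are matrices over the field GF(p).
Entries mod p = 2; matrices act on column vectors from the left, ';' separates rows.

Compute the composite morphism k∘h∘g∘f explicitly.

Answer: ⟨0 0; 1 1⟩

Trace:
  e0=⟨1,0⟩ f→⟨0,1⟩ g→⟨0,1,0⟩ h→⟨0,1,1⟩ k→⟨0,1⟩
  e1=⟨0,1⟩ f→⟨1,1⟩ g→⟨1,1,0⟩ h→⟨0,0,1⟩ k→⟨0,1⟩
result: ⟨0 0; 1 1⟩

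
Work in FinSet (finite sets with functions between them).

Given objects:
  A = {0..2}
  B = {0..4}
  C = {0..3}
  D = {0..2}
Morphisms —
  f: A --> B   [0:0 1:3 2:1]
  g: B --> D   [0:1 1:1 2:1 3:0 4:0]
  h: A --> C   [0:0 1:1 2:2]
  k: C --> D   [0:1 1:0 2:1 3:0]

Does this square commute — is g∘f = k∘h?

1) trace f;g:
  0 f-->0 g-->1
  1 f-->3 g-->0
  2 f-->1 g-->1
  ⟦path⟧₁ = [0:1 1:0 2:1]
2) trace h;k:
  0 h-->0 k-->1
  1 h-->1 k-->0
  2 h-->2 k-->1
  ⟦path⟧₂ = [0:1 1:0 2:1]
Equal? same morphism ✓

Answer: COMMUTES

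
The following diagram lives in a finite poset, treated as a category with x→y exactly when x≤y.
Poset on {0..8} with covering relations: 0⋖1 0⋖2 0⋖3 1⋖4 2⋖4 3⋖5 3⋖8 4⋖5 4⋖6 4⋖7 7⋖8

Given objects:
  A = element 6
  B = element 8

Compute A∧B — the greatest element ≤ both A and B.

{x : x<=A ∧ x<=B} = {0,1,2,4}  (A=6, B=8)
  0 <= 4
  1 <= 4
  2 <= 4
  4 <= 4
glb = 4

Answer: A∧B = 4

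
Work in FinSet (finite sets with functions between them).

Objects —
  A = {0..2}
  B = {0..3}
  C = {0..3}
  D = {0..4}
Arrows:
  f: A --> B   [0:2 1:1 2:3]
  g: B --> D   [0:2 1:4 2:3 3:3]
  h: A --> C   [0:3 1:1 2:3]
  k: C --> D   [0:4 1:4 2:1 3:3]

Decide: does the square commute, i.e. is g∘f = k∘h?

1) trace f;g:
  0 f-->2 g-->3
  1 f-->1 g-->4
  2 f-->3 g-->3
  composite₁ = [0:3 1:4 2:3]
2) trace h;k:
  0 h-->3 k-->3
  1 h-->1 k-->4
  2 h-->3 k-->3
  composite₂ = [0:3 1:4 2:3]
Equal? equal; square commutes

Answer: COMMUTES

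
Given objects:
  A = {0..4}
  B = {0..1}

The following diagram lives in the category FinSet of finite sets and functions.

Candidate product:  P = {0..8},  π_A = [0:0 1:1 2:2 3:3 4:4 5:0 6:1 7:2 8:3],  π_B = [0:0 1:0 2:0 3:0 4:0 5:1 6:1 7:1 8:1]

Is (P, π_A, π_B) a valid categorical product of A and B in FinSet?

Answer: NOT A VALID PRODUCT — |P|=9 ≠ |A|·|B|=10

Work:
|A|·|B| = 5·2 = 10;  |P| = 9
  → cardinalities differ; no bijection possible.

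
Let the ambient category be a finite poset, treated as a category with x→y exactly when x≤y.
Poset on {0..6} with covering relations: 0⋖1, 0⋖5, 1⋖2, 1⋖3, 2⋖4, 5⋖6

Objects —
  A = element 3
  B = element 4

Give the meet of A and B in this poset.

Answer: A∧B = 1

Trace:
Common predecessors of 3,4: {0,1}
  0 <= 1
  1 <= 1
glb = 1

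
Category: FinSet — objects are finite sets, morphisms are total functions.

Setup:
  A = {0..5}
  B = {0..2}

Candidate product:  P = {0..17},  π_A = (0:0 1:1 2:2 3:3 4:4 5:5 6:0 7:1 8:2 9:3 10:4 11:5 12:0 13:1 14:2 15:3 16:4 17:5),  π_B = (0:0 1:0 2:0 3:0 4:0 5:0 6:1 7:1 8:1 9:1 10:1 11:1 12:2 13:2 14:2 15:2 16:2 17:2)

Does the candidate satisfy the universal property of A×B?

|A|·|B| = 6·3 = 18;  |P| = 18
Check the pairing map k ↦ (π_A(k), π_B(k)):
  0 : (0,0)
  1 : (1,0)
  2 : (2,0)
  3 : (3,0)
  4 : (4,0)
  5 : (5,0)
  6 : (0,1)
  7 : (1,1)
  8 : (2,1)
  9 : (3,1)
  10 : (4,1)
  11 : (5,1)
  12 : (0,2)
  13 : (1,2)
  14 : (2,2)
  15 : (3,2)
  16 : (4,2)
  17 : (5,2)
distinct pairs in image: 18 / 18 needed
  → bijection onto A×B; projections well-typed.

Answer: VALID PRODUCT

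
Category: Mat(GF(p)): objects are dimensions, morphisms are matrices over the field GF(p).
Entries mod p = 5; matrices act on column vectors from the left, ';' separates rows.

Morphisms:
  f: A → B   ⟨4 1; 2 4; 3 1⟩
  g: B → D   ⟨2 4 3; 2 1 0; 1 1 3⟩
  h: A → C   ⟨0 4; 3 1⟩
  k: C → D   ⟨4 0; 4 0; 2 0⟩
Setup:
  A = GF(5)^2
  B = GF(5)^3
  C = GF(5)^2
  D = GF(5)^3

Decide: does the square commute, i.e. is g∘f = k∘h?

Path 1 = f;g:
  e0=(1,0) f→(4,2,3) g→(0,0,0)
  e1=(0,1) f→(1,4,1) g→(1,1,3)
  result₁ = ⟨0 1; 0 1; 0 3⟩
Path 2 = h;k:
  e0=(1,0) h→(0,3) k→(0,0,0)
  e1=(0,1) h→(4,1) k→(1,1,3)
  result₂ = ⟨0 1; 0 1; 0 3⟩
Equal? equal; square commutes

Answer: COMMUTES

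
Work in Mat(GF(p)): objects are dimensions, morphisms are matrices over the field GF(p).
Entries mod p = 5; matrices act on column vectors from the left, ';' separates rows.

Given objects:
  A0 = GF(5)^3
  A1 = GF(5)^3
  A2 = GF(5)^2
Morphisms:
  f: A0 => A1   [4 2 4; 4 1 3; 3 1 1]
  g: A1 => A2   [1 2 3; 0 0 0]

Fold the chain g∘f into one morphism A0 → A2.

Answer: [1 2 3; 0 0 0]

Derivation:
  e0=⟨1,0,0⟩ f=>⟨4,4,3⟩ g=>⟨1,0⟩
  e1=⟨0,1,0⟩ f=>⟨2,1,1⟩ g=>⟨2,0⟩
  e2=⟨0,0,1⟩ f=>⟨4,3,1⟩ g=>⟨3,0⟩
⟦path⟧: [1 2 3; 0 0 0]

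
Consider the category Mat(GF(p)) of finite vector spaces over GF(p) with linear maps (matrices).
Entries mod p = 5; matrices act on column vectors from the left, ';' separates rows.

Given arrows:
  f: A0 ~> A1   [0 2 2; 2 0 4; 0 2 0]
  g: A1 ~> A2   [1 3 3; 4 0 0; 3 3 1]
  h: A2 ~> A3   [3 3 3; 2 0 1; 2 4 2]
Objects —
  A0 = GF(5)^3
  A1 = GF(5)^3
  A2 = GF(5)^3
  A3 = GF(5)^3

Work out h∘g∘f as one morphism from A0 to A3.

Answer: [1 2 0; 3 4 1; 4 4 1]

Trace:
  e0=[1,0,0] f~>[0,2,0] g~>[1,0,1] h~>[1,3,4]
  e1=[0,1,0] f~>[2,0,2] g~>[3,3,3] h~>[2,4,4]
  e2=[0,0,1] f~>[2,4,0] g~>[4,3,3] h~>[0,1,1]
⟦path⟧: [1 2 0; 3 4 1; 4 4 1]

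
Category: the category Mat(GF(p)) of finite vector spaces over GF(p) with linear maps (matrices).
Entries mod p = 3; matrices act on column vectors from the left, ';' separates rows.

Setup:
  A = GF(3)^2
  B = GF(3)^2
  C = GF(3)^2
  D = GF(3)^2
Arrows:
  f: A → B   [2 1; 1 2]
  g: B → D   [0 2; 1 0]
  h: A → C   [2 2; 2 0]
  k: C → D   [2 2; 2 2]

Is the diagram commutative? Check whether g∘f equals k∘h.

1) trace f;g:
  e0=⟨1,0⟩ f→⟨2,1⟩ g→⟨2,2⟩
  e1=⟨0,1⟩ f→⟨1,2⟩ g→⟨1,1⟩
  ⟦path⟧₁ = [2 1; 2 1]
2) trace h;k:
  e0=⟨1,0⟩ h→⟨2,2⟩ k→⟨2,2⟩
  e1=⟨0,1⟩ h→⟨2,0⟩ k→⟨1,1⟩
  ⟦path⟧₂ = [2 1; 2 1]
Equal? equal; square commutes

Answer: COMMUTES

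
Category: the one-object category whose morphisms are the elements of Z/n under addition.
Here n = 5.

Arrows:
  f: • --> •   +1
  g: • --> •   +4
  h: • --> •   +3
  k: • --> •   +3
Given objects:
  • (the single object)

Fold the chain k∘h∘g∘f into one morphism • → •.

  0 +1≡1 +4≡0 +3≡3 +3≡1  (mod 5)
result: +1

Answer: +1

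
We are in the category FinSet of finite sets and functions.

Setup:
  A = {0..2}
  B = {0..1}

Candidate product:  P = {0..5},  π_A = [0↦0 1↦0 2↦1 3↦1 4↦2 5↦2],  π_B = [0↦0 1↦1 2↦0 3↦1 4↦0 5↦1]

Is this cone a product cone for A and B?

Answer: VALID PRODUCT

Trace:
|A|·|B| = 3·2 = 6;  |P| = 6
Check the pairing map k ↦ (π_A(k), π_B(k)):
  0 ↦ (0,0)
  1 ↦ (0,1)
  2 ↦ (1,0)
  3 ↦ (1,1)
  4 ↦ (2,0)
  5 ↦ (2,1)
distinct pairs in image: 6 / 6 needed
  → bijection onto A×B; projections well-typed.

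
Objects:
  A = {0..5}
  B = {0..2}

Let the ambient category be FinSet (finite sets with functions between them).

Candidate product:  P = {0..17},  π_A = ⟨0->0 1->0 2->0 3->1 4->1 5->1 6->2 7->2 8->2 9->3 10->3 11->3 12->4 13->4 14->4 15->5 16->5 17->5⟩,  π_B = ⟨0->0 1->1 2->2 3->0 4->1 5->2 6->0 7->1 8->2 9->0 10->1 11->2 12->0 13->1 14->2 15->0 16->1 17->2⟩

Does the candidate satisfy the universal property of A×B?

|A|·|B| = 6·3 = 18;  |P| = 18
Check the pairing map k ↦ (π_A(k), π_B(k)):
  0 -> (0,0)
  1 -> (0,1)
  2 -> (0,2)
  3 -> (1,0)
  4 -> (1,1)
  5 -> (1,2)
  6 -> (2,0)
  7 -> (2,1)
  8 -> (2,2)
  9 -> (3,0)
  10 -> (3,1)
  11 -> (3,2)
  12 -> (4,0)
  13 -> (4,1)
  14 -> (4,2)
  15 -> (5,0)
  16 -> (5,1)
  17 -> (5,2)
distinct pairs in image: 18 / 18 needed
  → bijection onto A×B; projections well-typed.

Answer: VALID PRODUCT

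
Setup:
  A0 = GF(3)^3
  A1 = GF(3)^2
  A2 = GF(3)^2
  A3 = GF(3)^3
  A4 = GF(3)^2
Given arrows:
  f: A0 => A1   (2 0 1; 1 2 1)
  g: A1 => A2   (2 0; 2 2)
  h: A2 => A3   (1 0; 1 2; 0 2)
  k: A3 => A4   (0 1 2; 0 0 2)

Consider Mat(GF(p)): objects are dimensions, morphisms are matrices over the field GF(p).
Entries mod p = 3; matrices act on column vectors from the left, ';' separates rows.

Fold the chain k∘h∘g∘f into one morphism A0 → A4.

  e0=⟨1,0,0⟩ f=>⟨2,1⟩ g=>⟨1,0⟩ h=>⟨1,1,0⟩ k=>⟨1,0⟩
  e1=⟨0,1,0⟩ f=>⟨0,2⟩ g=>⟨0,1⟩ h=>⟨0,2,2⟩ k=>⟨0,1⟩
  e2=⟨0,0,1⟩ f=>⟨1,1⟩ g=>⟨2,1⟩ h=>⟨2,1,2⟩ k=>⟨2,1⟩
⟦path⟧: (1 0 2; 0 1 1)

Answer: (1 0 2; 0 1 1)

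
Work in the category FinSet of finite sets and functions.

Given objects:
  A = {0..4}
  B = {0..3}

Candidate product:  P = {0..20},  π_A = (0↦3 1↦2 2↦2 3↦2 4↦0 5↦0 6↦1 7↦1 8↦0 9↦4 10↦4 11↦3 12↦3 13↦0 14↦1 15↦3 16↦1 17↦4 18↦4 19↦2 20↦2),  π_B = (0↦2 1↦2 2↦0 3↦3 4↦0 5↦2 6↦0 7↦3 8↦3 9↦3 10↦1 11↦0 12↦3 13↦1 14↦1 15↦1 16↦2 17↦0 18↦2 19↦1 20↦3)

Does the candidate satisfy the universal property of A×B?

Answer: NOT A VALID PRODUCT — |P|=21 ≠ |A|·|B|=20

Derivation:
|A|·|B| = 5·4 = 20;  |P| = 21
  → cardinalities differ; no bijection possible.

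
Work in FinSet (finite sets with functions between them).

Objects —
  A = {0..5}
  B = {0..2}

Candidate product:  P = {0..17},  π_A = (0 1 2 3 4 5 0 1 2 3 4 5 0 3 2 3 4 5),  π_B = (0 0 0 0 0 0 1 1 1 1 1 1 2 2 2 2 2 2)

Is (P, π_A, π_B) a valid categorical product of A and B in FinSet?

Answer: NOT A VALID PRODUCT — duplicate pair at indices 15,13

Trace:
|A|·|B| = 6·3 = 18;  |P| = 18
Check the pairing map k ↦ (π_A(k), π_B(k)):
  0 : (0,0)
  1 : (1,0)
  2 : (2,0)
  3 : (3,0)
  4 : (4,0)
  5 : (5,0)
  6 : (0,1)
  7 : (1,1)
  8 : (2,1)
  9 : (3,1)
  10 : (4,1)
  11 : (5,1)
  12 : (0,2)
  13 : (3,2)
  14 : (2,2)
  15 : (3,2)  ✗ repeats pair of k=13
  16 : (4,2)
  17 : (5,2)
distinct pairs in image: 17 / 18 needed
  → (3,2) hit at k=13 and k=15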